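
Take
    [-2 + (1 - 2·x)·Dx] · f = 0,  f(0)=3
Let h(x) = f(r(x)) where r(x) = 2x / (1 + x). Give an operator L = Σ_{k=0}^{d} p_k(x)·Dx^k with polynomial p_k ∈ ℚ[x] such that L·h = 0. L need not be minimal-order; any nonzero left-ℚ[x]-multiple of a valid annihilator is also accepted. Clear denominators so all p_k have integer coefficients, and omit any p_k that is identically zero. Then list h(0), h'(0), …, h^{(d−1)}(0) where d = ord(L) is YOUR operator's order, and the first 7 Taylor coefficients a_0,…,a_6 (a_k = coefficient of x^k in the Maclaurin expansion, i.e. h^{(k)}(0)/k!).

L = 4 + (-1 + 2·x + 3·x^2)·Dx  (order 1).
h: a_k = 3, 12, 36, 108, 324, 972, 2916, …
ICs: h(0) = 3.

f: a_k = 3, 6, 12, 24, 48, 96, 192, …
h₀=f(r): pull back L_f along r ⇒ L₀.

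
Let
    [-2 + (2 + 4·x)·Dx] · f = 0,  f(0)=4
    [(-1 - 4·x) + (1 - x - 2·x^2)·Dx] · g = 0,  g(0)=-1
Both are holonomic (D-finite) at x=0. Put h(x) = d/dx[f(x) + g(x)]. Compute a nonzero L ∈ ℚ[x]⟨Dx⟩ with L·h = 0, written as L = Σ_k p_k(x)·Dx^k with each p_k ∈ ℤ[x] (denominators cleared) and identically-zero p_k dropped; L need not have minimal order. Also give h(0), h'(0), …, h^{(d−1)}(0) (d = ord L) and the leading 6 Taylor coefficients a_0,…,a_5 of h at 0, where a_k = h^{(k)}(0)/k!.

f: a_k = 4, 4, -2, 2, -5/2, 7/2, …
g: a_k = -1, -1, -3, -5, -11, -21, …
L₀ := lclm(L_f,L_g); ord L₀ ≤ 1+1.
Derive L from L₀ (diff closure).
L = (-48 - 222·x - 432·x^2 - 336·x^3 - 240·x^4) + (-27 - 258·x - 873·x^2 - 1368·x^3 - 1284·x^4 - 720·x^5)·Dx + (7 + 34·x + 41·x^2 - 54·x^3 - 236·x^4 - 328·x^5 - 160·x^6)·Dx^2  (order 2).
h: a_k = 3, -10, -9, -54, -175/2, -579/2, …
ICs: h(0) = 3, h′(0) = -10.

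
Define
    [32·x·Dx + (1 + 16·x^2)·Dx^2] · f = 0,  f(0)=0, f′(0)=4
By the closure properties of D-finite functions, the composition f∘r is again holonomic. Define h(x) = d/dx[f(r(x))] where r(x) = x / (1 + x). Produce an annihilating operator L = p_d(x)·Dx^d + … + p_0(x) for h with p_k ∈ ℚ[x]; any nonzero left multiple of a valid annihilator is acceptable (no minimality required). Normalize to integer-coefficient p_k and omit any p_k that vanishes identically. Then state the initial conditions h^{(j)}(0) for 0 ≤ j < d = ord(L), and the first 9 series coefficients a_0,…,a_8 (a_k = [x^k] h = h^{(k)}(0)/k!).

f: a_k = 0, 4, 0, -64/3, 0, 1024/5, 0, -16384/7, 0, …
f∘r: x↦r, Dx↦Dx/r' in L_f ⇒ L₀.
Derive L from L₀ (diff closure).
L = (2 + 34·x) + (1 + 2·x + 17·x^2)·Dx  (order 1).
h: a_k = 4, -8, -52, 240, 404, -4888, 2908, 77280, -203996, …
ICs: h(0) = 4.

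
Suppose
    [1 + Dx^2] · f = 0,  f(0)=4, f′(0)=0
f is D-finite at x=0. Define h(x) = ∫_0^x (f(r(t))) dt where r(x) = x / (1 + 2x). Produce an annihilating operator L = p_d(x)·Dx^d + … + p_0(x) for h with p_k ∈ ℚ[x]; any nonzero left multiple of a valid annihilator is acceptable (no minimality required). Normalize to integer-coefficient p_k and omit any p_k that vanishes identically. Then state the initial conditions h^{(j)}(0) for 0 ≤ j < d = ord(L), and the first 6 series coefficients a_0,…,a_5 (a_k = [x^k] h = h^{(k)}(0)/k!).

L = Dx + (4 + 24·x + 48·x^2 + 32·x^3)·Dx^2 + (1 + 8·x + 24·x^2 + 32·x^3 + 16·x^4)·Dx^3  (order 3).
h: a_k = 0, 4, 0, -2/3, 2, -143/30, …
ICs: h(0) = 0, h′(0) = 4, h′′(0) = 0.

f: a_k = 4, 0, -2, 0, 1/6, 0, …
Substitute x→r, Dx→(1/r')Dx; clear ⇒ L₀.
∫: right-multiply L₀ by Dx.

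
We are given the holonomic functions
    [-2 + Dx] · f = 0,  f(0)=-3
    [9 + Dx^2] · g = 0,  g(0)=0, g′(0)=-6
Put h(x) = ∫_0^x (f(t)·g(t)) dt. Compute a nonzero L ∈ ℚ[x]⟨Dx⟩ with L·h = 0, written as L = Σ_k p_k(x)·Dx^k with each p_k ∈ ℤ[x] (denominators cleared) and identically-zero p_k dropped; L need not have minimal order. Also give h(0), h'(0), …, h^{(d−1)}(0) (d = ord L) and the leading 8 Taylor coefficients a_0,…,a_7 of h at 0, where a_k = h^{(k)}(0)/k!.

f: a_k = -3, -6, -6, -4, -2, -4/5, -4/15, -8/105, …
g: a_k = 0, -6, 0, 9, 0, -81/20, 0, 243/280, …
L₀ := L_f ⊗_s L_g (sym. prod.), ord ≤ 2.
h=∫₀ˣh₀: take L = L₀·Dx.
L = 13·Dx - 4·Dx^2 + Dx^3  (order 3).
h: a_k = 0, 0, 9, 12, 9/4, -6, -199/40, -69/70, …
ICs: h(0) = 0, h′(0) = 0, h′′(0) = 18.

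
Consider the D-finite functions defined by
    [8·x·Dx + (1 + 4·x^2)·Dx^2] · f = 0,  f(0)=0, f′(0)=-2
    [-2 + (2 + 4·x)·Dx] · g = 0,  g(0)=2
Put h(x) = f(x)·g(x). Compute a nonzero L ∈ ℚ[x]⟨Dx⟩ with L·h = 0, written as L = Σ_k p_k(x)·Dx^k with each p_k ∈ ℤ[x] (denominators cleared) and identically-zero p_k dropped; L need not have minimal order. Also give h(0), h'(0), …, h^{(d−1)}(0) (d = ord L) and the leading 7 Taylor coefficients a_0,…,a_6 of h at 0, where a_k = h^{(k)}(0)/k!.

f: a_k = 0, -2, 0, 8/3, 0, -32/5, 0, …
g: a_k = 2, 2, -1, 1, -5/4, 7/4, -21/8, …
f·g: L₀ = L_f ⊗_s L_g, ord ≤ 2·1.
L = (3 - 8·x - 4·x^2) + (-2 + 4·x + 24·x^2 + 16·x^3)·Dx + (1 + 4·x + 8·x^2 + 16·x^3 + 16·x^4)·Dx^2  (order 2).
h: a_k = 0, -4, -4, 22/3, 10/3, -389/30, -409/30, …
ICs: h(0) = 0, h′(0) = -4.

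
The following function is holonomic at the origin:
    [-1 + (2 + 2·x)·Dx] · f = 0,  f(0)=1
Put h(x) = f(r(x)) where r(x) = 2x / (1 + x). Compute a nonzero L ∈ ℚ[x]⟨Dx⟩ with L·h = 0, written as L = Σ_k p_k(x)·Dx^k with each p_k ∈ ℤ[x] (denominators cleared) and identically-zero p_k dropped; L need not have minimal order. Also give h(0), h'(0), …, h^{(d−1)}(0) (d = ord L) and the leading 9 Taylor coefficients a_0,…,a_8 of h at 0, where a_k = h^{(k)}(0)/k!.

L = -1 + (1 + 4·x + 3·x^2)·Dx  (order 1).
h: a_k = 1, 1, -3/2, 5/2, -37/8, 75/8, -327/16, 753/16, -14445/128, …
ICs: h(0) = 1.

f: a_k = 1, 1/2, -1/8, 1/16, -5/128, 7/256, -21/1024, 33/2048, -429/32768, …
f∘r: x↦r, Dx↦Dx/r' in L_f ⇒ L₀.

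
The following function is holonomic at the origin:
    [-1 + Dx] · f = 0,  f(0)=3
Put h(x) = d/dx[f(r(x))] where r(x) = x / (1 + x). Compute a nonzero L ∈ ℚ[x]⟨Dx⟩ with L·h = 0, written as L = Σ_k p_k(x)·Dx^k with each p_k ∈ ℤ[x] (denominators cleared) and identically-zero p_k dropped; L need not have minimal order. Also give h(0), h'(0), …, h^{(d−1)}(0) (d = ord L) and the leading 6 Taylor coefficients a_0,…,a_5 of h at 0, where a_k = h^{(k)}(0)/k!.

L = (-1 - 2·x) + (-1 - 2·x - x^2)·Dx  (order 1).
h: a_k = 3, -3, 3/2, 1/2, -19/8, 151/40, …
ICs: h(0) = 3.

f: a_k = 3, 3, 3/2, 1/2, 1/8, 1/40, …
f∘r: x↦r, Dx↦Dx/r' in L_f ⇒ L₀.
Derive L from L₀ (diff closure).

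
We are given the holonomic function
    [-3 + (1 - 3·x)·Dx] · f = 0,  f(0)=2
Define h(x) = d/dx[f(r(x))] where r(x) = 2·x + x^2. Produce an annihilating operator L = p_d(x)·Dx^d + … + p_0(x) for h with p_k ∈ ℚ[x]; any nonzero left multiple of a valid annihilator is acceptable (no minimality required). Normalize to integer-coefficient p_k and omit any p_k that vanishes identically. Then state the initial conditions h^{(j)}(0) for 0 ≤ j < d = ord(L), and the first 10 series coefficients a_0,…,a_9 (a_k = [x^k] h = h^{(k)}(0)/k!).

L = (13 + 18·x + 9·x^2) + (-1 + 5·x + 9·x^2 + 3·x^3)·Dx  (order 1).
h: a_k = 12, 156, 1512, 13032, 105300, 816804, 6159888, 45506448, 330928092, 2376836460, …
ICs: h(0) = 12.

f: a_k = 2, 6, 18, 54, 162, 486, 1458, 4374, 13122, 39366, …
L₀ from L_f via x↦r, Dx↦r'^{-1}Dx.
h₀' ⇒ L via d/dx closure of L₀.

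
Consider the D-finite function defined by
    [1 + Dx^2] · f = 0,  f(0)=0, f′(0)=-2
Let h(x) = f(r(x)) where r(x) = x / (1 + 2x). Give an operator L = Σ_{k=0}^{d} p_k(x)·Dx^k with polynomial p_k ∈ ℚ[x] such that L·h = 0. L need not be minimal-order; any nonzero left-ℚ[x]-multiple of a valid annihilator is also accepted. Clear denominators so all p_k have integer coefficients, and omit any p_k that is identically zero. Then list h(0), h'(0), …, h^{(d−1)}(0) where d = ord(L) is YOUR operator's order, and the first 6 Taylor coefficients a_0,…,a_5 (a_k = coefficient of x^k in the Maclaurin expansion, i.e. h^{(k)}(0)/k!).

L = 1 + (4 + 24·x + 48·x^2 + 32·x^3)·Dx + (1 + 8·x + 24·x^2 + 32·x^3 + 16·x^4)·Dx^2  (order 2).
h: a_k = 0, -2, 4, -23/3, 14, -1441/60, …
ICs: h(0) = 0, h′(0) = -2.

f: a_k = 0, -2, 0, 1/3, 0, -1/60, …
Substitute x→r, Dx→(1/r')Dx; clear ⇒ L₀.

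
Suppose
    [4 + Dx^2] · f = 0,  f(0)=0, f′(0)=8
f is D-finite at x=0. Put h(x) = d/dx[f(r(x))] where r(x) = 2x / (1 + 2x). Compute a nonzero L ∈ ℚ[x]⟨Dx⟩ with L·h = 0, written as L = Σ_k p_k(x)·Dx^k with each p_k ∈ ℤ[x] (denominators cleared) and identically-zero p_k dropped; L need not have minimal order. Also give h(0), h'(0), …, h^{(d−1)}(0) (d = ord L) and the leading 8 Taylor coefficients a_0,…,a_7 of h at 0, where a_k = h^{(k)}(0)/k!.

f: a_k = 0, 8, 0, -16/3, 0, 16/15, 0, -32/315, …
f∘r: x↦r, Dx↦Dx/r' in L_f ⇒ L₀.
Derive L from L₀ (diff closure).
L = (40 + 96·x + 96·x^2) + (12 + 72·x + 144·x^2 + 96·x^3)·Dx + (1 + 8·x + 24·x^2 + 32·x^3 + 16·x^4)·Dx^2  (order 2).
h: a_k = 16, -64, 64, 512, -11008/3, 15360, -2262016/45, 6209536/45, …
ICs: h(0) = 16, h′(0) = -64.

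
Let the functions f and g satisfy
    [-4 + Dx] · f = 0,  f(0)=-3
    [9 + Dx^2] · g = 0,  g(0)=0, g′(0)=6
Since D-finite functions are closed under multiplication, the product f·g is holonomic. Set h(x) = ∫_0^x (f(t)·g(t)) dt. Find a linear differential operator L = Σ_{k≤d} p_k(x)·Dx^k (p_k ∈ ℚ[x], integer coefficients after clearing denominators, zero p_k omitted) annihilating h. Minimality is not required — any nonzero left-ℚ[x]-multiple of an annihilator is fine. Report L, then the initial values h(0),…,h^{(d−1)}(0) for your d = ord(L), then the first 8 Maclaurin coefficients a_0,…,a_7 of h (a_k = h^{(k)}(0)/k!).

f: a_k = -3, -12, -24, -32, -32, -128/5, -256/15, -1024/105, …
g: a_k = 0, 6, 0, -9, 0, 81/20, 0, -243/280, …
L₀ := L_f ⊗_s L_g (sym. prod.), ord ≤ 2.
∫: right-multiply L₀ by Dx.
L = 25·Dx - 8·Dx^2 + Dx^3  (order 3).
h: a_k = 0, 0, -9, -24, -117/4, -84/5, 79/40, 429/35, …
ICs: h(0) = 0, h′(0) = 0, h′′(0) = -18.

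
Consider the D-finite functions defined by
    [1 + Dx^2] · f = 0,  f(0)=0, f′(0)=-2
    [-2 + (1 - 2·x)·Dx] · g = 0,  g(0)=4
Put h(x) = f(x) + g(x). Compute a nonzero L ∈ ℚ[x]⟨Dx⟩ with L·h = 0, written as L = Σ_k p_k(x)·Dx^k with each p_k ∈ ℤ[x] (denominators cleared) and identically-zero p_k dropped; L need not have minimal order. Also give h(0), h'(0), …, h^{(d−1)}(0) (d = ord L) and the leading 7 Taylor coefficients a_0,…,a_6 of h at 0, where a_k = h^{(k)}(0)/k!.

f: a_k = 0, -2, 0, 1/3, 0, -1/60, 0, …
g: a_k = 4, 8, 16, 32, 64, 128, 256, …
L₀ := lclm(L_f,L_g); ord L₀ ≤ 2+1.
L = (-50 + 8·x - 8·x^2) + (9 - 22·x + 12·x^2 - 8·x^3)·Dx + (-50 + 8·x - 8·x^2)·Dx^2 + (9 - 22·x + 12·x^2 - 8·x^3)·Dx^3  (order 3).
h: a_k = 4, 6, 16, 97/3, 64, 7679/60, 256, …
ICs: h(0) = 4, h′(0) = 6, h′′(0) = 32.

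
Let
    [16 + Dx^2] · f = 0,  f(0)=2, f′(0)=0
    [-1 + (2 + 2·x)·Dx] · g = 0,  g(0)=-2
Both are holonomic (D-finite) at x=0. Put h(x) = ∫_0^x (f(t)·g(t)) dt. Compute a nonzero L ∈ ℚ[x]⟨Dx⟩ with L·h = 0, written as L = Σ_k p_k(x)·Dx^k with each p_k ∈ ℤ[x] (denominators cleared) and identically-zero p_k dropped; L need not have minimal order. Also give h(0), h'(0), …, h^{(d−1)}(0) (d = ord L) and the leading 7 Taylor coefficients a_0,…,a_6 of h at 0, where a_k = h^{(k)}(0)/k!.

f: a_k = 2, 0, -16, 0, 64/3, 0, -512/45, …
g: a_k = -2, -1, 1/4, -1/8, 5/64, -7/128, 21/512, …
h₀=f·g: eliminate ⇒ L₀, order ≤ 2·1.
∫: right-multiply L₀ by Dx.
L = (67 + 128·x + 64·x^2)·Dx + (-4 - 4·x)·Dx^2 + (4 + 8·x + 4·x^2)·Dx^3  (order 3).
h: a_k = 0, -4, -1, 65/6, 63/16, -893/96, -3733/1152, …
ICs: h(0) = 0, h′(0) = -4, h′′(0) = -2.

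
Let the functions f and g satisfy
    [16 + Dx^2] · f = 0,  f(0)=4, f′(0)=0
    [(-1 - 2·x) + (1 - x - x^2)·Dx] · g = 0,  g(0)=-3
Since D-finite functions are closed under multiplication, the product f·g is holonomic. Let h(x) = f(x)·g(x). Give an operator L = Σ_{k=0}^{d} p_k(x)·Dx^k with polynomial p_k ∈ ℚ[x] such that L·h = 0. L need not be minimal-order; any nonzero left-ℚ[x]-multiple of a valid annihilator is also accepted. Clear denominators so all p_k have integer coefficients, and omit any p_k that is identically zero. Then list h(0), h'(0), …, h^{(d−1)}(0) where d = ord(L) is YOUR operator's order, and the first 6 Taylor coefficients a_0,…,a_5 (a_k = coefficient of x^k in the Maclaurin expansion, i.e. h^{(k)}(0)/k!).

f: a_k = 4, 0, -32, 0, 128/3, 0, …
g: a_k = -3, -3, -6, -9, -15, -24, …
Product ⇒ symmetric product L₀, ord ≤ 2.
L = (-14 + 16·x + 16·x^2) + (2 + 4·x)·Dx + (-1 + x + x^2)·Dx^2  (order 2).
h: a_k = -12, -12, 72, 60, 4, 64, …
ICs: h(0) = -12, h′(0) = -12.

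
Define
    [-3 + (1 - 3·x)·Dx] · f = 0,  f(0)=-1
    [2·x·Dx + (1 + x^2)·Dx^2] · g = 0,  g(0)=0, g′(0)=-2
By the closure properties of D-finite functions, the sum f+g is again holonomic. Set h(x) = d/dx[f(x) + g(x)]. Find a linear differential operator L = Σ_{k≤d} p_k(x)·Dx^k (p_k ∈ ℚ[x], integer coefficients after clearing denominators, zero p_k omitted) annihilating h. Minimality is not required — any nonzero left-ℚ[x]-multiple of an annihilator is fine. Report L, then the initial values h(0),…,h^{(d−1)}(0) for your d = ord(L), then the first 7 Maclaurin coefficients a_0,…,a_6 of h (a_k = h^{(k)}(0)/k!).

f: a_k = -1, -3, -9, -27, -81, -243, -729, …
g: a_k = 0, -2, 0, 2/3, 0, -2/5, 0, …
Weyl lclm of L_f,L_g ⇒ L₀ (ord ≤ 3).
h=h₀': d/dx-closure on L₀ ⇒ L.
L = (-6 + 72·x + 18·x^2) + (28 - 6·x + 60·x^2 + 18·x^3)·Dx + (-3 + 8·x + 8·x^3 + 3·x^4)·Dx^2  (order 2).
h: a_k = -5, -18, -79, -324, -1217, -4374, -15307, …
ICs: h(0) = -5, h′(0) = -18.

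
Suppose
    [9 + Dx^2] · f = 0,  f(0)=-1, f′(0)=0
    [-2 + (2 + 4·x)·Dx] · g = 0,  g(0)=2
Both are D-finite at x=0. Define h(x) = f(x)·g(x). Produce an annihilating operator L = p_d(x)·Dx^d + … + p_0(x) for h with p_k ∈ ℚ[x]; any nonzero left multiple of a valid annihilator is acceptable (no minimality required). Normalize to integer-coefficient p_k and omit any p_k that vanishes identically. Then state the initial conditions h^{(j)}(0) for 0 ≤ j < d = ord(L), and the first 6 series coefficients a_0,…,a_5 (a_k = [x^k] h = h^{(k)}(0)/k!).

L = (12 + 36·x + 36·x^2) + (-2 - 4·x)·Dx + (1 + 4·x + 4·x^2)·Dx^2  (order 2).
h: a_k = -2, -2, 10, 8, -10, -4, …
ICs: h(0) = -2, h′(0) = -2.

f: a_k = -1, 0, 9/2, 0, -27/8, 0, …
g: a_k = 2, 2, -1, 1, -5/4, 7/4, …
Product ⇒ symmetric product L₀, ord ≤ 2.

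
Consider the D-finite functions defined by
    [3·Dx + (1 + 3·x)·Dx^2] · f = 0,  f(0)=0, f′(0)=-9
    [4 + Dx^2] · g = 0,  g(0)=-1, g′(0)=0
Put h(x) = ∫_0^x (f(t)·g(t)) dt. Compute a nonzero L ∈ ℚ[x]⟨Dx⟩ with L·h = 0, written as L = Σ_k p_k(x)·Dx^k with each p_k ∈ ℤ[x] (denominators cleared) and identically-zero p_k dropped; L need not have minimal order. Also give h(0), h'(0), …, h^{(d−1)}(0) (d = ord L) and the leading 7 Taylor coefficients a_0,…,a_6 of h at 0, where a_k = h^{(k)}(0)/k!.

f: a_k = 0, -9, 27/2, -27, 243/4, -729/5, 729/2, …
g: a_k = -1, 0, 2, 0, -2/3, 0, 4/45, …
h₀=f·g: eliminate ⇒ L₀, order ≤ 2·2.
h=∫₀ˣh₀: take L = L₀·Dx.
L = (-1112 - 1248·x + 7344·x^2 + 27648·x^3 + 20736·x^4)·Dx + (-48 + 2160·x + 10368·x^2 + 10368·x^3)·Dx^2 + (-250 + 240·x + 4968·x^2 + 13824·x^3 + 10368·x^4)·Dx^3 + (-12 + 540·x + 2592·x^2 + 2592·x^3)·Dx^4 + (7 + 138·x + 783·x^2 + 1728·x^3 + 1296·x^4)·Dx^5  (order 5).
h: a_k = 0, 0, 9/2, -9/2, 9/4, -27/4, 163/10, …
ICs: h(0) = 0, h′(0) = 0, h′′(0) = 9, h′′′(0) = -27, h′′′′(0) = 54.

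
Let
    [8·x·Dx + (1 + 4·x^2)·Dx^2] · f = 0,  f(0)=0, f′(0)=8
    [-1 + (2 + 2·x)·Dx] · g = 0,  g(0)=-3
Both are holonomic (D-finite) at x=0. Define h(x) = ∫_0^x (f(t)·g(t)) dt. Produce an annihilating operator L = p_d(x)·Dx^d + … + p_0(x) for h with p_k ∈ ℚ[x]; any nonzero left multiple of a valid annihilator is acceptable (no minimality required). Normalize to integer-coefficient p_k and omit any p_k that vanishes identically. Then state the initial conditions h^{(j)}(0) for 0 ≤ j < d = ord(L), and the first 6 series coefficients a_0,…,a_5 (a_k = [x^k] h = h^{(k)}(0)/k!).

f: a_k = 0, 8, 0, -32/3, 0, 128/5, …
g: a_k = -3, -3/2, 3/8, -3/16, 15/128, -21/256, …
Product ⇒ symmetric product L₀, ord ≤ 2.
h=∫₀ˣh₀: take L = L₀·Dx.
L = (3 - 16·x - 4·x^2)·Dx + (-4 + 28·x + 48·x^2 + 16·x^3)·Dx^2 + (4 + 8·x + 20·x^2 + 32·x^3 + 16·x^4)·Dx^3  (order 3).
h: a_k = 0, 0, -12, -4, 35/4, 29/10, …
ICs: h(0) = 0, h′(0) = 0, h′′(0) = -24.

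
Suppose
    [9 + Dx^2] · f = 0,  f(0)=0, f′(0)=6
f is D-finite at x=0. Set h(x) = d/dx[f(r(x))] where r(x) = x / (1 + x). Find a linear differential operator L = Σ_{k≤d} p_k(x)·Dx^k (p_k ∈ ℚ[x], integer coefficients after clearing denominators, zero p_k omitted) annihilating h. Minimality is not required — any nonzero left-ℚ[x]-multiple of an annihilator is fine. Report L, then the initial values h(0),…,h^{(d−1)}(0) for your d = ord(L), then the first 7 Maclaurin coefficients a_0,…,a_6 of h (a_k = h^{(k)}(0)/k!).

f: a_k = 0, 6, 0, -9, 0, 81/20, 0, …
h₀=f(r): pull back L_f along r ⇒ L₀.
Differentiate: ansatz ord ≤ ord L₀ ⇒ L.
L = (15 + 12·x + 6·x^2) + (6 + 18·x + 18·x^2 + 6·x^3)·Dx + (1 + 4·x + 6·x^2 + 4·x^3 + x^4)·Dx^2  (order 2).
h: a_k = 6, -12, -9, 84, -879/4, 765/2, -19353/40, …
ICs: h(0) = 6, h′(0) = -12.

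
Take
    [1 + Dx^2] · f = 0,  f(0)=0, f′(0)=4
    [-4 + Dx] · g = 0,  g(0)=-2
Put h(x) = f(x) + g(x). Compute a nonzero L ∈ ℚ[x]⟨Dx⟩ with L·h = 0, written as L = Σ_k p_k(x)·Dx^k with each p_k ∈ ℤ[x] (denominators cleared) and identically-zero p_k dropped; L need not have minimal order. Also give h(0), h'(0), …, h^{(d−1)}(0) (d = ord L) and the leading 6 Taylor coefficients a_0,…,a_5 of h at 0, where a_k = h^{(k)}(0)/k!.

f: a_k = 0, 4, 0, -2/3, 0, 1/30, …
g: a_k = -2, -8, -16, -64/3, -64/3, -256/15, …
f+g: L₀ = lclm(L_f,L_g), ord ≤ 2+1.
L = -4 + Dx - 4·Dx^2 + Dx^3  (order 3).
h: a_k = -2, -4, -16, -22, -64/3, -511/30, …
ICs: h(0) = -2, h′(0) = -4, h′′(0) = -32.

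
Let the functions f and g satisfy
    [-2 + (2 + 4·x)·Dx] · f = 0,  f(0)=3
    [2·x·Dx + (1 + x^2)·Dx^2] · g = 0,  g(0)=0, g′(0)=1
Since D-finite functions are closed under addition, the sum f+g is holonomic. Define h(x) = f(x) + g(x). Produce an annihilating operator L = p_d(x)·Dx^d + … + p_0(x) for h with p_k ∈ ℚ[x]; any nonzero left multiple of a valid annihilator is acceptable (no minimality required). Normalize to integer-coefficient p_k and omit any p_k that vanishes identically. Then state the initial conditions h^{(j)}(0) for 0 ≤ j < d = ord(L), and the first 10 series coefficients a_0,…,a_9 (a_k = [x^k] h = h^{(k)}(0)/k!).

f: a_k = 3, 3, -3/2, 3/2, -15/8, 21/8, -63/16, 99/16, -1287/128, 2145/128, …
g: a_k = 0, 1, 0, -1/3, 0, 1/5, 0, -1/7, 0, 1/9, …
L₀ := lclm(L_f,L_g); ord L₀ ≤ 1+2.
L = (-2 - 10·x + 6·x^2 + 6·x^3)·Dx + (-5 - 8·x - 8·x^2 + 24·x^3 + 21·x^4)·Dx^2 + (-1 + 6·x^2 + 6·x^3 + 7·x^4 + 6·x^5)·Dx^3  (order 3).
h: a_k = 3, 4, -3/2, 7/6, -15/8, 113/40, -63/16, 677/112, -1287/128, 19433/1152, …
ICs: h(0) = 3, h′(0) = 4, h′′(0) = -3.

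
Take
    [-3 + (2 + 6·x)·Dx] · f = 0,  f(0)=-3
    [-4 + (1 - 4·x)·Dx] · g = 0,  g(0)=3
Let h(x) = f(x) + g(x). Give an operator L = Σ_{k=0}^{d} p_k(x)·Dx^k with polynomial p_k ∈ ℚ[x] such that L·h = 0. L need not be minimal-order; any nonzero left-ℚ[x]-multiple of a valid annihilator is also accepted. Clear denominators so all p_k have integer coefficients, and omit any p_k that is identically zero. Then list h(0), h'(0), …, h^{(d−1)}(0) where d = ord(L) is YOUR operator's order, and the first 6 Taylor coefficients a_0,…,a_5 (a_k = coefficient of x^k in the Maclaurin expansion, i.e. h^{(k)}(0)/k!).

L = (228 + 432·x) + (-137 - 696·x - 1296·x^2)·Dx + (10 + 62·x - 192·x^2 - 864·x^3)·Dx^2  (order 2).
h: a_k = 0, 15/2, 411/8, 2991/16, 99519/128, 781329/256, …
ICs: h(0) = 0, h′(0) = 15/2.

f: a_k = -3, -9/2, 27/8, -81/16, 1215/128, -5103/256, …
g: a_k = 3, 12, 48, 192, 768, 3072, …
Weyl lclm of L_f,L_g ⇒ L₀ (ord ≤ 2).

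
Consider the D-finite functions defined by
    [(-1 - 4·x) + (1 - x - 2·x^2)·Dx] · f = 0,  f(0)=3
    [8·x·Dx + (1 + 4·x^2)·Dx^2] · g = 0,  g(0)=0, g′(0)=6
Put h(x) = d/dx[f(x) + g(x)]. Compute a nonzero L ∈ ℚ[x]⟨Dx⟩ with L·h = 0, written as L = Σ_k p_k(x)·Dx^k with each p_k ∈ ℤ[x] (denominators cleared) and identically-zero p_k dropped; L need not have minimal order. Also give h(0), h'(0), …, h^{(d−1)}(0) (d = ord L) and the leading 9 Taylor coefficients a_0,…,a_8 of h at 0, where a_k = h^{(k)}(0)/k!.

f: a_k = 3, 3, 9, 15, 33, 63, 129, 255, 513, …
g: a_k = 0, 6, 0, -8, 0, 96/5, 0, -384/7, 0, …
Weyl lclm of L_f,L_g ⇒ L₀ (ord ≤ 3).
h=h₀': d/dx-closure on L₀ ⇒ L.
L = (-24 + 96·x + 864·x^2 + 1536·x^3 + 3264·x^4 + 768·x^6) + (19 + 80·x + 100·x^2 + 544·x^3 + 1424·x^4 + 2368·x^5 + 192·x^6 + 768·x^7)·Dx + (-3 - 7·x - 32·x^2 + 28·x^3 - 24·x^4 + 240·x^5 + 256·x^6 + 64·x^7 + 128·x^8)·Dx^2  (order 2).
h: a_k = 9, 18, 21, 132, 411, 774, 1401, 4104, 10743, …
ICs: h(0) = 9, h′(0) = 18.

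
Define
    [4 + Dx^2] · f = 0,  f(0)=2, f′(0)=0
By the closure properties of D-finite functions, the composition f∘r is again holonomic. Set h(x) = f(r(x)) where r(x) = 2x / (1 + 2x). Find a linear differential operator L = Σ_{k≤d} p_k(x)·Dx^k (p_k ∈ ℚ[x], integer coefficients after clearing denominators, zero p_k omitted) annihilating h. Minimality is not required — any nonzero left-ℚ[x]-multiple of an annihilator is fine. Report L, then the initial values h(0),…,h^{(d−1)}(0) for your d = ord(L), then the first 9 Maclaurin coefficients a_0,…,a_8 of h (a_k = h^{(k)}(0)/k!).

f: a_k = 2, 0, -4, 0, 4/3, 0, -8/45, 0, 4/315, …
Change of var in L_f (x↦r) gives L₀.
L = 16 + (4 + 24·x + 48·x^2 + 32·x^3)·Dx + (1 + 8·x + 24·x^2 + 32·x^3 + 16·x^4)·Dx^2  (order 2).
h: a_k = 2, 0, -16, 64, -512/3, 1024/3, -19712/45, -1024/5, 1205248/315, …
ICs: h(0) = 2, h′(0) = 0.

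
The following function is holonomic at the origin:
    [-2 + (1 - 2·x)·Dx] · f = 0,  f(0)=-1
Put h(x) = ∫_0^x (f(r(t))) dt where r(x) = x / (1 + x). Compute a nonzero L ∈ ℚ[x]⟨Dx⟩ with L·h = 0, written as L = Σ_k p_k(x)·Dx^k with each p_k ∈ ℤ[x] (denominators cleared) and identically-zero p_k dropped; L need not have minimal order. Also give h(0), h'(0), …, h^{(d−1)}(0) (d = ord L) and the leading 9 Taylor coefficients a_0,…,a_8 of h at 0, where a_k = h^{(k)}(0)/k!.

f: a_k = -1, -2, -4, -8, -16, -32, -64, -128, -256, …
Change of var in L_f (x↦r) gives L₀.
h=∫h₀ ⇒ L = L₀·Dx.
L = 2·Dx + (-1 + x^2)·Dx^2  (order 2).
h: a_k = 0, -1, -1, -2/3, -1/2, -2/5, -1/3, -2/7, -1/4, …
ICs: h(0) = 0, h′(0) = -1.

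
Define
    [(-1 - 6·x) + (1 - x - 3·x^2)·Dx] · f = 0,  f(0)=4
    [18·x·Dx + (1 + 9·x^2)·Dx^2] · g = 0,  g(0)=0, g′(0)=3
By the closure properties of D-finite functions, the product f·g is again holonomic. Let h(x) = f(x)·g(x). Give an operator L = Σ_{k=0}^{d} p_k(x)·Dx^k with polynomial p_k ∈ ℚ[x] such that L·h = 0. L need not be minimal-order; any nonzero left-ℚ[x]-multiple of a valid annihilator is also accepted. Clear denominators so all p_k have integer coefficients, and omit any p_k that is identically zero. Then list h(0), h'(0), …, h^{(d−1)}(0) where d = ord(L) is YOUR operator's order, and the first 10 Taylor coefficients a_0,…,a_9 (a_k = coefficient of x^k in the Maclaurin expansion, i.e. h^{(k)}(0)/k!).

L = (6 + 18·x + 162·x^2) + (2 - 6·x + 36·x^2 + 162·x^3)·Dx + (-1 + x - 6·x^2 + 9·x^3 + 27·x^4)·Dx^2  (order 2).
h: a_k = 0, 12, 12, 12, 48, 1392/5, 2112/5, 276/35, 44628/35, 351636/35, …
ICs: h(0) = 0, h′(0) = 12.

f: a_k = 4, 4, 16, 28, 76, 160, 388, 868, 2032, 4636, …
g: a_k = 0, 3, 0, -9, 0, 243/5, 0, -2187/7, 0, 2187, …
L₀ := L_f ⊗_s L_g (sym. prod.), ord ≤ 2.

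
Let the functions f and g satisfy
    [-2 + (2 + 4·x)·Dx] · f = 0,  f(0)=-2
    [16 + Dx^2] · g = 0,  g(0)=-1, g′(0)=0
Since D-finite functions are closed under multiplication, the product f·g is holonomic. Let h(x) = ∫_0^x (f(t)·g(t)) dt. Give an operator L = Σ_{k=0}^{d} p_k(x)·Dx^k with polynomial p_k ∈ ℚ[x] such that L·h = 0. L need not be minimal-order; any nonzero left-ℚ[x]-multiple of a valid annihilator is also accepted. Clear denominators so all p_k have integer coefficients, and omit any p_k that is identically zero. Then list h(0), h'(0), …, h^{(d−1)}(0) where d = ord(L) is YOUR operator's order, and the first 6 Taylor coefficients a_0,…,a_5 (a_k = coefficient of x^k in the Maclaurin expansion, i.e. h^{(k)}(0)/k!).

L = (19 + 64·x + 64·x^2)·Dx + (-2 - 4·x)·Dx^2 + (1 + 4·x + 4·x^2)·Dx^3  (order 3).
h: a_k = 0, 2, 1, -17/3, -15/4, 337/60, …
ICs: h(0) = 0, h′(0) = 2, h′′(0) = 2.

f: a_k = -2, -2, 1, -1, 5/4, -7/4, …
g: a_k = -1, 0, 8, 0, -32/3, 0, …
L₀ := L_f ⊗_s L_g (sym. prod.), ord ≤ 2.
Integrate: L := L₀·Dx.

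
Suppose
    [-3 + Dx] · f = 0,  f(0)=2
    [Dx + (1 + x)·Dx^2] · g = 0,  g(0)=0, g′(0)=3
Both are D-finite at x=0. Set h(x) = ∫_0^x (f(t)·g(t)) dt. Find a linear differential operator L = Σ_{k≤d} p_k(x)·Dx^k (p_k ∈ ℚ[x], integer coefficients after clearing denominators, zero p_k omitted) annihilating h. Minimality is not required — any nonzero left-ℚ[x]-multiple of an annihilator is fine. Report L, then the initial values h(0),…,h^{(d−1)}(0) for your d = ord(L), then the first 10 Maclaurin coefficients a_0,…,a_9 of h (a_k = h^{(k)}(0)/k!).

f: a_k = 2, 6, 9, 9, 27/4, 81/20, 81/40, 243/280, 729/2240, 243/2240, …
g: a_k = 0, 3, -3/2, 1, -3/4, 3/5, -1/2, 3/7, -3/8, 1/3, …
L₀ := L_f ⊗_s L_g (sym. prod.), ord ≤ 2.
h=∫h₀ ⇒ L = L₀·Dx.
L = (6 + 9·x)·Dx + (-5 - 6·x)·Dx^2 + (1 + x)·Dx^3  (order 3).
h: a_k = 0, 0, 3, 5, 5, 18/5, 83/40, 55/56, 57/140, 17/120, …
ICs: h(0) = 0, h′(0) = 0, h′′(0) = 6.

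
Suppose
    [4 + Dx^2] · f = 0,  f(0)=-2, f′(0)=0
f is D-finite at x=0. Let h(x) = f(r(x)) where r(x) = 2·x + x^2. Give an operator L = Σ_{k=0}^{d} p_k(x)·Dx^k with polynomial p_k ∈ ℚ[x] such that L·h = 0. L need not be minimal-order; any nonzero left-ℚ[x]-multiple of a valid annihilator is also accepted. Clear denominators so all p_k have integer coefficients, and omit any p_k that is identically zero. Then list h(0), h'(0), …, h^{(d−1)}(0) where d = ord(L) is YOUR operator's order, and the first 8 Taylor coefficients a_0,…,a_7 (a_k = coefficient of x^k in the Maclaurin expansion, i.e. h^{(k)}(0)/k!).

f: a_k = -2, 0, 4, 0, -4/3, 0, 8/45, 0, …
Change of var in L_f (x↦r) gives L₀.
L = (16 + 48·x + 48·x^2 + 16·x^3) - Dx + (1 + x)·Dx^2  (order 2).
h: a_k = -2, 0, 16, 16, -52/3, -128/3, -928/45, 352/15, …
ICs: h(0) = -2, h′(0) = 0.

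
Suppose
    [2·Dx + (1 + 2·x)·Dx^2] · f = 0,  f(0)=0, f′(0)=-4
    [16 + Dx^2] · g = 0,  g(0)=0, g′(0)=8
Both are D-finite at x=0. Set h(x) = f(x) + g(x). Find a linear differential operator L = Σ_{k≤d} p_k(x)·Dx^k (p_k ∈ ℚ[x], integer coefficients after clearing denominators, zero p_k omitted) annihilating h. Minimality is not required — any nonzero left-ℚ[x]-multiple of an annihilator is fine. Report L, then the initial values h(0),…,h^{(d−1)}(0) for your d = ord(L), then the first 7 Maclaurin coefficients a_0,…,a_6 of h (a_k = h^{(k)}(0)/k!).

f: a_k = 0, -4, 4, -16/3, 8, -64/5, 64/3, …
g: a_k = 0, 8, 0, -64/3, 0, 256/15, 0, …
h₀=f+g: left-lcm gives L₀, ord ≤ 4.
L = (160 + 256·x + 256·x^2)·Dx + (48 + 224·x + 384·x^2 + 256·x^3)·Dx^2 + (10 + 16·x + 16·x^2)·Dx^3 + (3 + 14·x + 24·x^2 + 16·x^3)·Dx^4  (order 4).
h: a_k = 0, 4, 4, -80/3, 8, 64/15, 64/3, …
ICs: h(0) = 0, h′(0) = 4, h′′(0) = 8, h′′′(0) = -160.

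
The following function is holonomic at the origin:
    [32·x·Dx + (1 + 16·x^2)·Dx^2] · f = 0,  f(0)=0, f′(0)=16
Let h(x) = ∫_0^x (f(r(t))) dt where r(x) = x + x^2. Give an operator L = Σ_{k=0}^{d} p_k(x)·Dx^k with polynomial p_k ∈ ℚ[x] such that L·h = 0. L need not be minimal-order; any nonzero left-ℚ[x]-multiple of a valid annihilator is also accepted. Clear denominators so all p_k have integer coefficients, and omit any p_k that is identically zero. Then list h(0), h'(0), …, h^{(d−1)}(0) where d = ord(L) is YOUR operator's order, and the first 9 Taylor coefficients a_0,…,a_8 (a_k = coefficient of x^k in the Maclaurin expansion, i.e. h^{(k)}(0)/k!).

f: a_k = 0, 16, 0, -256/3, 0, 4096/5, 0, -65536/7, 0, …
Substitute x→r, Dx→(1/r')Dx; clear ⇒ L₀.
∫: right-multiply L₀ by Dx.
L = (-2 + 32·x + 128·x^2 + 192·x^3 + 96·x^4)·Dx^2 + (1 + 2·x + 16·x^2 + 64·x^3 + 80·x^4 + 32·x^5)·Dx^3  (order 3).
h: a_k = 0, 0, 8, 16/3, -64/3, -256/5, 1408/15, 12032/21, -1024/7, …
ICs: h(0) = 0, h′(0) = 0, h′′(0) = 16.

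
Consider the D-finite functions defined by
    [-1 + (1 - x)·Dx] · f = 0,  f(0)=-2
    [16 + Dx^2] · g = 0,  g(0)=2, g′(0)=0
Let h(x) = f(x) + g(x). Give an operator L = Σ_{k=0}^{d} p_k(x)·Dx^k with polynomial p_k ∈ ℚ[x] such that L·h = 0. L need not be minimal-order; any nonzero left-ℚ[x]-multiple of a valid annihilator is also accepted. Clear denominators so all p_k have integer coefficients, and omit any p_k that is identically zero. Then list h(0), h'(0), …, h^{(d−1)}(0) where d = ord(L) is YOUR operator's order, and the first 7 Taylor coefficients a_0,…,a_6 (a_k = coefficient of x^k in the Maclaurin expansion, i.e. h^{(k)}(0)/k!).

f: a_k = -2, -2, -2, -2, -2, -2, -2, …
g: a_k = 2, 0, -16, 0, 64/3, 0, -512/45, …
L₀ := lclm(L_f,L_g); ord L₀ ≤ 1+2.
L = (176 - 256·x + 128·x^2) + (-144 + 400·x - 384·x^2 + 128·x^3)·Dx + (11 - 16·x + 8·x^2)·Dx^2 + (-9 + 25·x - 24·x^2 + 8·x^3)·Dx^3  (order 3).
h: a_k = 0, -2, -18, -2, 58/3, -2, -602/45, …
ICs: h(0) = 0, h′(0) = -2, h′′(0) = -36.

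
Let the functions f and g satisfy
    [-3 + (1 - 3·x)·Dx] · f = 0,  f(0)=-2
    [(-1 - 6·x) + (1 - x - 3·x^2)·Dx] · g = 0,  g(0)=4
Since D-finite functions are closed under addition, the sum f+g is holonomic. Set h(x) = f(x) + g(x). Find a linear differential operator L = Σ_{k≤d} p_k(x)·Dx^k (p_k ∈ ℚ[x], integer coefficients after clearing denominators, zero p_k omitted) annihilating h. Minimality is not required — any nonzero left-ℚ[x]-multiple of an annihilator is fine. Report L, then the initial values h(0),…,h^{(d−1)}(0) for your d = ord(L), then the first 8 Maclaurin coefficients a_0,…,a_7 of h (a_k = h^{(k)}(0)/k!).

f: a_k = -2, -6, -18, -54, -162, -486, -1458, -4374, …
g: a_k = 4, 4, 16, 28, 76, 160, 388, 868, …
f+g: L₀ = lclm(L_f,L_g), ord ≤ 1+1.
L = (6 - 108·x + 162·x^2 - 162·x^3) + (10 - 6·x - 108·x^2 + 270·x^3 - 324·x^4)·Dx + (-2 + 14·x - 33·x^2 + 18·x^3 + 54·x^4 - 81·x^5)·Dx^2  (order 2).
h: a_k = 2, -2, -2, -26, -86, -326, -1070, -3506, …
ICs: h(0) = 2, h′(0) = -2.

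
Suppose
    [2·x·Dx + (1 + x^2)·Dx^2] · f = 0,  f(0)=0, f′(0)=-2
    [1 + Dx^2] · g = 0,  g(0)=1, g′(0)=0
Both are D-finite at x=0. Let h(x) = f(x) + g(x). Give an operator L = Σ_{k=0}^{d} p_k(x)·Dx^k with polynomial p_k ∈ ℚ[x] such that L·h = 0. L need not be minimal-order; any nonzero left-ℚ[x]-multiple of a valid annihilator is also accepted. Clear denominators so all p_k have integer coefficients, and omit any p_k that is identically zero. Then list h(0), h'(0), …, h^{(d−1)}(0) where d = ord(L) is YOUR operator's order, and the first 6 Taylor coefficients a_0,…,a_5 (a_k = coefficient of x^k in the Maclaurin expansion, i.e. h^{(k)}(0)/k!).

f: a_k = 0, -2, 0, 2/3, 0, -2/5, …
g: a_k = 1, 0, -1/2, 0, 1/24, 0, …
f+g: L₀ = lclm(L_f,L_g), ord ≤ 2+2.
L = (-22·x + 28·x^3 + 2·x^5)·Dx + (-1 + 7·x^2 + 9·x^4 + x^6)·Dx^2 + (-22·x + 28·x^3 + 2·x^5)·Dx^3 + (-1 + 7·x^2 + 9·x^4 + x^6)·Dx^4  (order 4).
h: a_k = 1, -2, -1/2, 2/3, 1/24, -2/5, …
ICs: h(0) = 1, h′(0) = -2, h′′(0) = -1, h′′′(0) = 4.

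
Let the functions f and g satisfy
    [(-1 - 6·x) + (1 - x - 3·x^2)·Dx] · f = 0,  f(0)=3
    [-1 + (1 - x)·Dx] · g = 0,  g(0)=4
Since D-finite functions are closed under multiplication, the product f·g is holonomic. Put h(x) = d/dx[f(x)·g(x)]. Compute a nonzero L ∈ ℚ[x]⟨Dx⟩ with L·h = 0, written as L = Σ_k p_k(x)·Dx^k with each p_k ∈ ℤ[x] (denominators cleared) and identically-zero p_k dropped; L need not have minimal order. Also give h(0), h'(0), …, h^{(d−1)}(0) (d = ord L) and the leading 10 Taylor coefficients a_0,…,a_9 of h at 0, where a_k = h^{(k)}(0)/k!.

L = (12 + 6·x - 12·x^2 - 96·x^3 + 108·x^4) + (-2 + 21·x^2 - 16·x^3 - 30·x^4 + 27·x^5)·Dx  (order 1).
h: a_k = 24, 144, 468, 1536, 4320, 12168, 32424, 85824, 221724, 568320, …
ICs: h(0) = 24.

f: a_k = 3, 3, 12, 21, 57, 120, 291, 651, 1524, 3477, …
g: a_k = 4, 4, 4, 4, 4, 4, 4, 4, 4, 4, …
Product ⇒ symmetric product L₀, ord ≤ 1.
Differentiate: ansatz ord ≤ ord L₀ ⇒ L.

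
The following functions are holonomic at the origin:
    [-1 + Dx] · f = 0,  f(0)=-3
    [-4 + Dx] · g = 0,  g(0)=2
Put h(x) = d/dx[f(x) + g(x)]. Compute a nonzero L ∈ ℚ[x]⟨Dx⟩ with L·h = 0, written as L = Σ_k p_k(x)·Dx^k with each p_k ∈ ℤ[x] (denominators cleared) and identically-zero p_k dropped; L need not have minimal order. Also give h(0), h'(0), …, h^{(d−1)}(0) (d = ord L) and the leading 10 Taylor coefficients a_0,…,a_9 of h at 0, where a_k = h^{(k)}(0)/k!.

f: a_k = -3, -3, -3/2, -1/2, -1/8, -1/40, -1/240, -1/1680, -1/13440, -1/120960, …
g: a_k = 2, 8, 16, 64/3, 64/3, 256/15, 512/45, 2048/315, 1024/315, 4096/2835, …
Weyl lclm of L_f,L_g ⇒ L₀ (ord ≤ 2).
h₀' ⇒ L via d/dx closure of L₀.
L = 4 - 5·Dx + Dx^2  (order 2).
h: a_k = 5, 29, 125/2, 509/6, 2045/24, 8189/120, 6553/144, 131069/5040, 104857/8064, 2097149/362880, …
ICs: h(0) = 5, h′(0) = 29.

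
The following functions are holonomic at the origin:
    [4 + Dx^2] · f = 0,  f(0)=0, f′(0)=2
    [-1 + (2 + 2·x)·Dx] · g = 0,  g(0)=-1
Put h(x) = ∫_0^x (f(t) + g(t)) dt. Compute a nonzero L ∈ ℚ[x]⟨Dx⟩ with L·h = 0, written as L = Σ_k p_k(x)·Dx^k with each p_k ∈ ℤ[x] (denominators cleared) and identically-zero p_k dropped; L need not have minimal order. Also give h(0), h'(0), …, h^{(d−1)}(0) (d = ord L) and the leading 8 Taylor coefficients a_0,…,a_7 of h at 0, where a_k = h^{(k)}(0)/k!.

f: a_k = 0, 2, 0, -4/3, 0, 4/15, 0, -8/315, …
g: a_k = -1, -1/2, 1/8, -1/16, 5/128, -7/256, 21/1024, -33/2048, …
Sum ⇒ L₀ = lclm(L_f,L_g) in ℚ(x)⟨Dx⟩.
h=∫h₀ ⇒ L = L₀·Dx.
L = (-76 - 128·x - 64·x^2)·Dx + (120 + 376·x + 384·x^2 + 128·x^3)·Dx^2 + (-19 - 32·x - 16·x^2)·Dx^3 + (30 + 94·x + 96·x^2 + 32·x^3)·Dx^4  (order 4).
h: a_k = 0, -1, 3/4, 1/24, -67/192, 1/128, 919/23040, 3/1024, …
ICs: h(0) = 0, h′(0) = -1, h′′(0) = 3/2, h′′′(0) = 1/4.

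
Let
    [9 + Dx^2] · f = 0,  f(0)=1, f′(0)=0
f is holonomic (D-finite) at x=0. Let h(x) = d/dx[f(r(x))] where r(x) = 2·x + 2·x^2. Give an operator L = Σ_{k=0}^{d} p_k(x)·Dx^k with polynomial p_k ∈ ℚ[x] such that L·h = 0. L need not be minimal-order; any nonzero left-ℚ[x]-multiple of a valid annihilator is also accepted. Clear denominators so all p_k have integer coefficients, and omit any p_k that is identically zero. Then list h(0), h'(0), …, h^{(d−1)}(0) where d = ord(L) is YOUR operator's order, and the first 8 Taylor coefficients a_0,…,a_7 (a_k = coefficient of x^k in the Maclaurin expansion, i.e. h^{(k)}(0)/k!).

L = (48 + 288·x + 864·x^2 + 1152·x^3 + 576·x^4) + (-6 - 12·x)·Dx + (1 + 4·x + 4·x^2)·Dx^2  (order 2).
h: a_k = 0, -36, -108, 144, 1080, 7776/5, -6048/5, -245376/35, …
ICs: h(0) = 0, h′(0) = -36.

f: a_k = 1, 0, -9/2, 0, 27/8, 0, -81/80, 0, …
Substitute x→r, Dx→(1/r')Dx; clear ⇒ L₀.
h₀' ⇒ L via d/dx closure of L₀.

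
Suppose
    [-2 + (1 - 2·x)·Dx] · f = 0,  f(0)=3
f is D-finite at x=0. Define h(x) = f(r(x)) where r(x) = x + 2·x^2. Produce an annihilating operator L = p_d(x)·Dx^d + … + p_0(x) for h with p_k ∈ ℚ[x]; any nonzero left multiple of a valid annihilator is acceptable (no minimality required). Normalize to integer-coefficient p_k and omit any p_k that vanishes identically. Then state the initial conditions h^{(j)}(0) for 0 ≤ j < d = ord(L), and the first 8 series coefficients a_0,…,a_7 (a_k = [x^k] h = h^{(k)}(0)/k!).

f: a_k = 3, 6, 12, 24, 48, 96, 192, 384, …
Change of var in L_f (x↦r) gives L₀.
L = (2 + 8·x) + (-1 + 2·x + 4·x^2)·Dx  (order 1).
h: a_k = 3, 6, 24, 72, 240, 768, 2496, 8064, …
ICs: h(0) = 3.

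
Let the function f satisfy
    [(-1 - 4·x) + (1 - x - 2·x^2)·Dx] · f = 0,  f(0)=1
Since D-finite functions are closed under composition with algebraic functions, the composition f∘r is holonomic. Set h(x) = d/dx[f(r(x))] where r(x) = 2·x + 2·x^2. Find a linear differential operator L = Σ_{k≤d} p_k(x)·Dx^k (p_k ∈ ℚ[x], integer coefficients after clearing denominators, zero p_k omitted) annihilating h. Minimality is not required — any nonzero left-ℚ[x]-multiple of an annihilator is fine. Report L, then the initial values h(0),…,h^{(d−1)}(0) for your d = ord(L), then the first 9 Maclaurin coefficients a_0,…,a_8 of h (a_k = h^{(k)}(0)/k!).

f: a_k = 1, 1, 3, 5, 11, 21, 43, 85, 171, …
L₀ from L_f via x↦r, Dx↦r'^{-1}Dx.
Derive L from L₀ (diff closure).
L = (14 + 108·x + 444·x^2 + 1312·x^3 + 2256·x^4 + 1920·x^5 + 640·x^6) + (-1 - 8·x + 6·x^2 + 148·x^3 + 440·x^4 + 624·x^5 + 448·x^6 + 128·x^7)·Dx  (order 1).
h: a_k = 2, 28, 192, 1232, 7480, 43248, 243712, 1344896, 7305120, …
ICs: h(0) = 2.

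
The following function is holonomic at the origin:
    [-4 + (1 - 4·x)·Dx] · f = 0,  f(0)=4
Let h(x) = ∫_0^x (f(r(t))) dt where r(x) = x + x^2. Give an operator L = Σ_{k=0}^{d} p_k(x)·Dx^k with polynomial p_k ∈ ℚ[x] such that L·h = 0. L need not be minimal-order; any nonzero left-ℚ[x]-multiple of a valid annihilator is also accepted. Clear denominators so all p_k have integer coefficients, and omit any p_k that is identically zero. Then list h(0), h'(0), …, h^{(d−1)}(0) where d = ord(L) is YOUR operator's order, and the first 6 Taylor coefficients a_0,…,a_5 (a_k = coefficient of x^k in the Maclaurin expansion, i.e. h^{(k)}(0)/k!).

L = (4 + 8·x)·Dx + (-1 + 4·x + 4·x^2)·Dx^2  (order 2).
h: a_k = 0, 4, 8, 80/3, 96, 1856/5, …
ICs: h(0) = 0, h′(0) = 4.

f: a_k = 4, 16, 64, 256, 1024, 4096, …
Change of var in L_f (x↦r) gives L₀.
h=∫₀ˣh₀: take L = L₀·Dx.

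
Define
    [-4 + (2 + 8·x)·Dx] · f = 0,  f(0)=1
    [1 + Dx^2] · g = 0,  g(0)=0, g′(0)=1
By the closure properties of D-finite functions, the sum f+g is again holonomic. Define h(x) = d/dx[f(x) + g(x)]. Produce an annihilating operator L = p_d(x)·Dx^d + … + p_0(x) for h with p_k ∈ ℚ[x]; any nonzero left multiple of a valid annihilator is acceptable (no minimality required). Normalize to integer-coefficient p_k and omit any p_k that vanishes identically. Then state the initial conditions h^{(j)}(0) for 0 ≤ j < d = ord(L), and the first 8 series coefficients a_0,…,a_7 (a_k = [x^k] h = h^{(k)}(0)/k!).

L = (-122 - 16·x - 32·x^2) + (-13 - 60·x - 48·x^2 - 64·x^3)·Dx + (-122 - 16·x - 32·x^2)·Dx^2 + (-13 - 60·x - 48·x^2 - 64·x^3)·Dx^3  (order 3).
h: a_k = 3, -4, 23/2, -40, 3361/24, -504, 1330559/720, -6864, …
ICs: h(0) = 3, h′(0) = -4, h′′(0) = 23.

f: a_k = 1, 2, -2, 4, -10, 28, -84, 264, …
g: a_k = 0, 1, 0, -1/6, 0, 1/120, 0, -1/5040, …
Sum ⇒ L₀ = lclm(L_f,L_g) in ℚ(x)⟨Dx⟩.
Derive L from L₀ (diff closure).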